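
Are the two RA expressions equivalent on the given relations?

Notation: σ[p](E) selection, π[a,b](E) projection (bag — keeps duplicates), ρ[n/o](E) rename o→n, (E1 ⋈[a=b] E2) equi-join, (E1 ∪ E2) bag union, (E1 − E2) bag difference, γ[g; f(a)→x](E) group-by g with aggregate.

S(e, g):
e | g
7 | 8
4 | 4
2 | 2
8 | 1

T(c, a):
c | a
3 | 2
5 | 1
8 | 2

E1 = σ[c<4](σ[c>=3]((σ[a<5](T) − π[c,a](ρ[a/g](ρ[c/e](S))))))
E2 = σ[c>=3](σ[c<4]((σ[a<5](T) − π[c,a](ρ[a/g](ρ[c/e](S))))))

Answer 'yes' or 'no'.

E1 per-node cardinality:
  T → 3
  σ[a<5](T) → 3
  S → 4
  ρ[c/e](S) → 4
  ρ[a/g](ρ[c/e](S)) → 4
  π[c,a](ρ[a/g](ρ[c/e](S))) → 4
  (σ[a<5](T) − π[c,a](ρ[a/g](ρ[c/e](S)))) → 3
  σ[c>=3]((σ[a<5](T) − π[c,a](ρ[a/g](ρ[c/e](S))))) → 3
  σ[c<4](σ[c>=3]((σ[a<5](T) − π[c,a](ρ[a/g](ρ[c/e](S)))))) → 1
E2 per-node cardinality:
  T → 3
  σ[a<5](T) → 3
  S → 4
  ρ[c/e](S) → 4
  ρ[a/g](ρ[c/e](S)) → 4
  π[c,a](ρ[a/g](ρ[c/e](S))) → 4
  (σ[a<5](T) − π[c,a](ρ[a/g](ρ[c/e](S)))) → 3
  σ[c<4]((σ[a<5](T) − π[c,a](ρ[a/g](ρ[c/e](S))))) → 1
  σ[c>=3](σ[c<4]((σ[a<5](T) − π[c,a](ρ[a/g](ρ[c/e](S)))))) → 1

E1 and E2 produce the same multiset:
c | a
3 | 2

yes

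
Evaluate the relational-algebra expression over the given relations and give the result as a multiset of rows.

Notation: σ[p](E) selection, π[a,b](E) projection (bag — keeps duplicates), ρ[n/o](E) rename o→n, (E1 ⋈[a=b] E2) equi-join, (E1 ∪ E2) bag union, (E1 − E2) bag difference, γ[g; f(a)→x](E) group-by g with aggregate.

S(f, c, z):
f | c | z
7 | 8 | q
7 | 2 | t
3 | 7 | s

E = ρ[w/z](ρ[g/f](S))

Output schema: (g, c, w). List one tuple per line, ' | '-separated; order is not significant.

Stepwise |·|:
  S → 3
  ρ[g/f](S) → 3
  ρ[w/z](ρ[g/f](S)) → 3

== RESULT ==
g | c | w
3 | 7 | s
7 | 2 | t
7 | 8 | q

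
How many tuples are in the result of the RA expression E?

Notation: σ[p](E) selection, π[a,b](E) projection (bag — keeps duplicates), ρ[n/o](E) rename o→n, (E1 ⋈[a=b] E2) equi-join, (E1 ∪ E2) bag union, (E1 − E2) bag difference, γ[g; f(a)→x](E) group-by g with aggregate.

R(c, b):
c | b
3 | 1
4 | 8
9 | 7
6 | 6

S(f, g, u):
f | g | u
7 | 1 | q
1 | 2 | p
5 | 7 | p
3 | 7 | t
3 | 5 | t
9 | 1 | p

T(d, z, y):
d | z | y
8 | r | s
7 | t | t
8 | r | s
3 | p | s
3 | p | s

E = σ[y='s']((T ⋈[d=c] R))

Subexpression sizes:
  T → 5
  R → 4
  (T ⋈[d=c] R) → 2
  σ[y='s']((T ⋈[d=c] R)) → 2

|E| = 2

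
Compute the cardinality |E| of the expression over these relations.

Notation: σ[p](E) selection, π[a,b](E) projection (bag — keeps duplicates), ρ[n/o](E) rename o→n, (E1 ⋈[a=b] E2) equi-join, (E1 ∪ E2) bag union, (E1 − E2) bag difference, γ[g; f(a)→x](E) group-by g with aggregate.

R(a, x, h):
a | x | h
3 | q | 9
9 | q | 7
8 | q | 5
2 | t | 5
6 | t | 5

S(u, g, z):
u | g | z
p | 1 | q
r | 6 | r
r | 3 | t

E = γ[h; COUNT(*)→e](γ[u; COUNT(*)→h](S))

Subexpression sizes:
  S → 3
  γ[u; COUNT(*)→h](S) → 2
  γ[h; COUNT(*)→e](γ[u; COUNT(*)→h](S)) → 2

|E| = 2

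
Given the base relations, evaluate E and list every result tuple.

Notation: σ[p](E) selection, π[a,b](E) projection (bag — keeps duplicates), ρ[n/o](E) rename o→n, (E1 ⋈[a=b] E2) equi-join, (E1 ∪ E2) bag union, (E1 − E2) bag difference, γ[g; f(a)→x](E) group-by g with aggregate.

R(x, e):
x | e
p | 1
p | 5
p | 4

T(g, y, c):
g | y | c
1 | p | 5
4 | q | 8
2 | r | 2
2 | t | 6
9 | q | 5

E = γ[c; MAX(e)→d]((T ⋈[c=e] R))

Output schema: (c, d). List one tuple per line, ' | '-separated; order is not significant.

Per-node cardinality:
  T → 5
  R → 3
  (T ⋈[c=e] R) → 2
  γ[c; MAX(e)→d]((T ⋈[c=e] R)) → 1

== RESULT ==
c | d
5 | 5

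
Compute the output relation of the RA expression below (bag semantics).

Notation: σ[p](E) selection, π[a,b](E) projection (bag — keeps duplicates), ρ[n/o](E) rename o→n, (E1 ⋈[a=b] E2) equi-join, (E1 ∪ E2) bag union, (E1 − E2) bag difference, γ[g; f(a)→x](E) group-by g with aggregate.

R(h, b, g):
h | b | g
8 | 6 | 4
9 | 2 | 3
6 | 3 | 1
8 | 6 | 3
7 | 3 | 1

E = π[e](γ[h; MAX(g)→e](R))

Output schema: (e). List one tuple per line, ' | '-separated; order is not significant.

Subexpression sizes:
  R → 5
  γ[h; MAX(g)→e](R) → 4
  π[e](γ[h; MAX(g)→e](R)) → 4

== RESULT ==
e
1
1
3
4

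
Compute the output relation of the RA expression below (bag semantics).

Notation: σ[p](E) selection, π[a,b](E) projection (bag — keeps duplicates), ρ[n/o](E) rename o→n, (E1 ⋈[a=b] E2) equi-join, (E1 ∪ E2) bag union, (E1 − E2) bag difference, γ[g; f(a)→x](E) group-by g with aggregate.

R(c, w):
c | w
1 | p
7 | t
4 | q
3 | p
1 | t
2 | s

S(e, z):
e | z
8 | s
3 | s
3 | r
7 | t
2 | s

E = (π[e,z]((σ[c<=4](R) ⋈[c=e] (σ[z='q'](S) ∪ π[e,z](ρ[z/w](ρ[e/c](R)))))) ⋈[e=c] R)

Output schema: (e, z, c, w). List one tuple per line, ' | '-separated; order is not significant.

Per-node cardinality:
  R → 6
  σ[c<=4](R) → 5
  S → 5
  σ[z='q'](S) → 0
  R → 6
  ρ[e/c](R) → 6
  ρ[z/w](ρ[e/c](R)) → 6
  π[e,z](ρ[z/w](ρ[e/c](R))) → 6
  (σ[z='q'](S) ∪ π[e,z](ρ[z/w](ρ[e/c](R)))) → 6
  (σ[c<=4](R) ⋈[c=e] (σ[z='q'](S) ∪ π[e,z](ρ[z/w](ρ[e/c](R))))) → 7
  π[e,z]((σ[c<=4](R) ⋈[c=e] (σ[z='q'](S) ∪ π[e,z](ρ[z/w](ρ[e/c](R)))))) → 7
  R → 6
  (π[e,z]((σ[c<=4](R) ⋈[c=e] (σ[z='q'](S) ∪ π[e,z](ρ[z/w](ρ[e/c](R)))))) ⋈[e=c] R) → 11

== RESULT ==
e | z | c | w
1 | p | 1 | p
1 | p | 1 | p
1 | p | 1 | t
1 | p | 1 | t
1 | t | 1 | p
1 | t | 1 | p
1 | t | 1 | t
1 | t | 1 | t
2 | s | 2 | s
3 | p | 3 | p
4 | q | 4 | q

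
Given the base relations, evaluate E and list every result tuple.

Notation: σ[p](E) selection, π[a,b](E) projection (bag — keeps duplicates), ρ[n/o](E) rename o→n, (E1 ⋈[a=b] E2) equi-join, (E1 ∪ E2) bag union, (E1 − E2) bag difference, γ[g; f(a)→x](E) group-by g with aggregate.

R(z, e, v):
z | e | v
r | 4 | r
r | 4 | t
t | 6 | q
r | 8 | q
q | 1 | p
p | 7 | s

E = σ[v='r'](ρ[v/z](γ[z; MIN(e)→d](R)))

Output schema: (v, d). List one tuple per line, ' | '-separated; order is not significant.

Stepwise |·|:
  R → 6
  γ[z; MIN(e)→d](R) → 4
  ρ[v/z](γ[z; MIN(e)→d](R)) → 4
  σ[v='r'](ρ[v/z](γ[z; MIN(e)→d](R))) → 1

== RESULT ==
v | d
r | 4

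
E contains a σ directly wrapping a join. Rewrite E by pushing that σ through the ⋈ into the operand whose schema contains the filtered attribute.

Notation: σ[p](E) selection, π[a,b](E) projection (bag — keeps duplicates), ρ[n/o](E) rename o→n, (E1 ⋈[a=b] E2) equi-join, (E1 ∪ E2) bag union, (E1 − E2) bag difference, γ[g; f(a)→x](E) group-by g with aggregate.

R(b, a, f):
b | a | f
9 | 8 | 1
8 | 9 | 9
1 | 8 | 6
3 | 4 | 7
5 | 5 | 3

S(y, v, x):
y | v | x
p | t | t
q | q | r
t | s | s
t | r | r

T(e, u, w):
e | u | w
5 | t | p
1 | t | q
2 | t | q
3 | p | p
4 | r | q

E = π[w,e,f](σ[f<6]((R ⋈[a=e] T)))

σ filters on f, owned by the left side.
E' = π[w,e,f]((σ[f<6](R) ⋈[a=e] T))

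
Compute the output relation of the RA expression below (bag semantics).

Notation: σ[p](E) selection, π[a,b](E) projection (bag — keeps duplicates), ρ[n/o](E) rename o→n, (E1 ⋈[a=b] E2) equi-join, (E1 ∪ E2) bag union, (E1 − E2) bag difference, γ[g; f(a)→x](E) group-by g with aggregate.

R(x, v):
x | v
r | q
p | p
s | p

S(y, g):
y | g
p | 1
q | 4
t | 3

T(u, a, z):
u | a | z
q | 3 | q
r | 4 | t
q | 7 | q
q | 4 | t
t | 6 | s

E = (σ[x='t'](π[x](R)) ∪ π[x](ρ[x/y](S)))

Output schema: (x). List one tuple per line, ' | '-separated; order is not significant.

Subexpression sizes:
  R → 3
  π[x](R) → 3
  σ[x='t'](π[x](R)) → 0
  S → 3
  ρ[x/y](S) → 3
  π[x](ρ[x/y](S)) → 3
  (σ[x='t'](π[x](R)) ∪ π[x](ρ[x/y](S))) → 3

== RESULT ==
x
p
q
t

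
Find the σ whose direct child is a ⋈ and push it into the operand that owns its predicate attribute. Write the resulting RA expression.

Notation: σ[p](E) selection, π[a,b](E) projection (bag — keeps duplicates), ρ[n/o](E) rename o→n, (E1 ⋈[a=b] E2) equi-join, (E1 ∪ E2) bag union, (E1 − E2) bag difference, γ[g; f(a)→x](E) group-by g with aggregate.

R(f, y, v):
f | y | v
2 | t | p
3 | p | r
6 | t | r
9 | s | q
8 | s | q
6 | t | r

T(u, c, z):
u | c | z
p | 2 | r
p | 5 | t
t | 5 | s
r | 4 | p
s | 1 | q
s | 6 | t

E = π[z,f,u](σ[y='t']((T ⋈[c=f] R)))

σ filters on y, owned by the right side.
E' = π[z,f,u]((T ⋈[c=f] σ[y='t'](R)))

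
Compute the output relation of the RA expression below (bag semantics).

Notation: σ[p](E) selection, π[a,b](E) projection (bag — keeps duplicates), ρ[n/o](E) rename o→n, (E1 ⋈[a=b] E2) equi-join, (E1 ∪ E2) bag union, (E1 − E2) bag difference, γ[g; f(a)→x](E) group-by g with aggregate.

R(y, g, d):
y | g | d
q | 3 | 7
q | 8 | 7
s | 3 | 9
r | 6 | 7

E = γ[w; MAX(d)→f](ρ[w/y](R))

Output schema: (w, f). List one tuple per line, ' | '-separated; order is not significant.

Stepwise |·|:
  R → 4
  ρ[w/y](R) → 4
  γ[w; MAX(d)→f](ρ[w/y](R)) → 3

== RESULT ==
w | f
q | 7
r | 7
s | 9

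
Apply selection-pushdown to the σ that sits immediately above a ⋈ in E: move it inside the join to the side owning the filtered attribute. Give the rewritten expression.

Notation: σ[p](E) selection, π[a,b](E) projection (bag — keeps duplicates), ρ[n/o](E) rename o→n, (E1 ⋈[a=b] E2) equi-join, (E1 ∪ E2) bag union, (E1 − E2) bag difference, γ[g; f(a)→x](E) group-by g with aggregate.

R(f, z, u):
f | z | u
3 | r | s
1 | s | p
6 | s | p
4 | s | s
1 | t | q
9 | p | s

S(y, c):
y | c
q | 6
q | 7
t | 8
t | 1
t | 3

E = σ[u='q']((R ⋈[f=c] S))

σ filters on u, owned by the left side.
E' = (σ[u='q'](R) ⋈[f=c] S)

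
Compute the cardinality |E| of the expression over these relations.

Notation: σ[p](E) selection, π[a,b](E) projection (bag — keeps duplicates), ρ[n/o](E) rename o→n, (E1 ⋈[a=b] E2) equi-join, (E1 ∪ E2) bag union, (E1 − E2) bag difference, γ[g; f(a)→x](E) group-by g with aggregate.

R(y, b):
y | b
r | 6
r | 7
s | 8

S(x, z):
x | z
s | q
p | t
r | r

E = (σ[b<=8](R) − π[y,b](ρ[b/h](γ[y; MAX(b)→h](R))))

Subexpression sizes:
  R → 3
  σ[b<=8](R) → 3
  R → 3
  γ[y; MAX(b)→h](R) → 2
  ρ[b/h](γ[y; MAX(b)→h](R)) → 2
  π[y,b](ρ[b/h](γ[y; MAX(b)→h](R))) → 2
  (σ[b<=8](R) − π[y,b](ρ[b/h](γ[y; MAX(b)→h](R)))) → 1

|E| = 1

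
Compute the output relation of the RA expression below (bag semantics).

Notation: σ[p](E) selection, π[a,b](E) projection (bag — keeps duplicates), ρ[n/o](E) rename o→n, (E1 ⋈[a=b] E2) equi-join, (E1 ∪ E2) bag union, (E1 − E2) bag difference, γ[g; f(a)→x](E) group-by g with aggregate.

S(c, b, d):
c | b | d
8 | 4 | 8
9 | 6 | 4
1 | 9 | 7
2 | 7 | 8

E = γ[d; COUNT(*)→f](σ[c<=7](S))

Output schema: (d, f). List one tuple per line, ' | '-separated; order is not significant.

Per-node cardinality:
  S → 4
  σ[c<=7](S) → 2
  γ[d; COUNT(*)→f](σ[c<=7](S)) → 2

== RESULT ==
d | f
7 | 1
8 | 1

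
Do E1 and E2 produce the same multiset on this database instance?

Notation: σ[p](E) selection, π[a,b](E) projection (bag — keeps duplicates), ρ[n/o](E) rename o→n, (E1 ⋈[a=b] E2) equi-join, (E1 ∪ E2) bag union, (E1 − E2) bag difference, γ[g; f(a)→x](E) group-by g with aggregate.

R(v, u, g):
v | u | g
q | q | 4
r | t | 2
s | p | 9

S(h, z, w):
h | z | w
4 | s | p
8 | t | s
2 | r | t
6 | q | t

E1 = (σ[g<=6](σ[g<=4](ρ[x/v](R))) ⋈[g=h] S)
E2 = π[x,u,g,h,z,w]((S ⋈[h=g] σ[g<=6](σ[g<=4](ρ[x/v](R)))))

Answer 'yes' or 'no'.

E1 row counts bottom-up:
  R → 3
  ρ[x/v](R) → 3
  σ[g<=4](ρ[x/v](R)) → 2
  σ[g<=6](σ[g<=4](ρ[x/v](R))) → 2
  S → 4
  (σ[g<=6](σ[g<=4](ρ[x/v](R))) ⋈[g=h] S) → 2
E2 row counts bottom-up:
  S → 4
  R → 3
  ρ[x/v](R) → 3
  σ[g<=4](ρ[x/v](R)) → 2
  σ[g<=6](σ[g<=4](ρ[x/v](R))) → 2
  (S ⋈[h=g] σ[g<=6](σ[g<=4](ρ[x/v](R)))) → 2
  π[x,u,g,h,z,w]((S ⋈[h=g] σ[g<=6](σ[g<=4](ρ[x/v](R))))) → 2

E1 and E2 produce the same multiset:
x | u | g | h | z | w
q | q | 4 | 4 | s | p
r | t | 2 | 2 | r | t

yes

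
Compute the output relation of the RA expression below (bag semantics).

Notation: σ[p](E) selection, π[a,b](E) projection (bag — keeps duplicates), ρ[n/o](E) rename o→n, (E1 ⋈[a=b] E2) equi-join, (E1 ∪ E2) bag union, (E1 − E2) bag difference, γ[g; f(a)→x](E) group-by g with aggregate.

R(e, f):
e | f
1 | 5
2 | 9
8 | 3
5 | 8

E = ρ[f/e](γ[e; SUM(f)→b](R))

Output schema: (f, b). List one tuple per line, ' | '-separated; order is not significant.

Row counts bottom-up:
  R → 4
  γ[e; SUM(f)→b](R) → 4
  ρ[f/e](γ[e; SUM(f)→b](R)) → 4

== RESULT ==
f | b
1 | 5
2 | 9
5 | 8
8 | 3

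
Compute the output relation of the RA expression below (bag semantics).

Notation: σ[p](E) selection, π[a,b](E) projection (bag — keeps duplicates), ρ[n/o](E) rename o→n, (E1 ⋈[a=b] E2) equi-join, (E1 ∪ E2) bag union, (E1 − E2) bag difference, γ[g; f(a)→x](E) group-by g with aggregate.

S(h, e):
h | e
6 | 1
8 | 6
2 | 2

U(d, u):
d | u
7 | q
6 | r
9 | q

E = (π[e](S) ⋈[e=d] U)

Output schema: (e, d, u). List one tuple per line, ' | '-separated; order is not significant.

Per-node cardinality:
  S → 3
  π[e](S) → 3
  U → 3
  (π[e](S) ⋈[e=d] U) → 1

== RESULT ==
e | d | u
6 | 6 | r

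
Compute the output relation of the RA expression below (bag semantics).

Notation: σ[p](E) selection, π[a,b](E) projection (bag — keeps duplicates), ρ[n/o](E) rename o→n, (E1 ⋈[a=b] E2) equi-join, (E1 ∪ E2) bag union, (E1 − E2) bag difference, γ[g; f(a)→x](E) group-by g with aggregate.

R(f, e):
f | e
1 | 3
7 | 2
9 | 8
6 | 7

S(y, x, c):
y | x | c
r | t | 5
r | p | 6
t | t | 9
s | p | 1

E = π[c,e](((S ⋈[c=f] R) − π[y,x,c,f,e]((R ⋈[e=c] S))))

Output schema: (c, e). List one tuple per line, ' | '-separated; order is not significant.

Row counts bottom-up:
  S → 4
  R → 4
  (S ⋈[c=f] R) → 3
  R → 4
  S → 4
  (R ⋈[e=c] S) → 0
  π[y,x,c,f,e]((R ⋈[e=c] S)) → 0
  ((S ⋈[c=f] R) − π[y,x,c,f,e]((R ⋈[e=c] S))) → 3
  π[c,e](((S ⋈[c=f] R) − π[y,x,c,f,e]((R ⋈[e=c] S)))) → 3

== RESULT ==
c | e
1 | 3
6 | 7
9 | 8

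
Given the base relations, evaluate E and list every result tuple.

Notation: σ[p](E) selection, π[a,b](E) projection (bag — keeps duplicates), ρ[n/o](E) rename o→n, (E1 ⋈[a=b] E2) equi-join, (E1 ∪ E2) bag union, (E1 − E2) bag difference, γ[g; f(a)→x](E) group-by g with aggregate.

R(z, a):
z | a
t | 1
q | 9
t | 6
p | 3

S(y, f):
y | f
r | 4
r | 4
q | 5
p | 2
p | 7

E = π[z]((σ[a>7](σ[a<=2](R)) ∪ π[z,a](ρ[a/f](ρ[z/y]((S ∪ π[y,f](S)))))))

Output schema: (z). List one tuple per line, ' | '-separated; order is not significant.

Row counts bottom-up:
  R → 4
  σ[a<=2](R) → 1
  σ[a>7](σ[a<=2](R)) → 0
  S → 5
  S → 5
  π[y,f](S) → 5
  (S ∪ π[y,f](S)) → 10
  ρ[z/y]((S ∪ π[y,f](S))) → 10
  ρ[a/f](ρ[z/y]((S ∪ π[y,f](S)))) → 10
  π[z,a](ρ[a/f](ρ[z/y]((S ∪ π[y,f](S))))) → 10
  (σ[a>7](σ[a<=2](R)) ∪ π[z,a](ρ[a/f](ρ[z/y]((S ∪ π[y,f](S)))))) → 10
  π[z]((σ[a>7](σ[a<=2](R)) ∪ π[z,a](ρ[a/f](ρ[z/y]((S ∪ π[y,f](S))))))) → 10

== RESULT ==
z
p
p
p
p
q
q
r
r
r
r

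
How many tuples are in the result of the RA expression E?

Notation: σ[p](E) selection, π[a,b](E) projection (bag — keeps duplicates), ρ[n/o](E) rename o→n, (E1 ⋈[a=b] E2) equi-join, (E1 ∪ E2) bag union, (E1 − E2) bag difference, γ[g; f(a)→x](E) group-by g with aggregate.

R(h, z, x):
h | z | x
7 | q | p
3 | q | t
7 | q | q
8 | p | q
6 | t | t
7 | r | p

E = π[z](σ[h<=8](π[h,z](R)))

Subexpression sizes:
  R → 6
  π[h,z](R) → 6
  σ[h<=8](π[h,z](R)) → 6
  π[z](σ[h<=8](π[h,z](R))) → 6

|E| = 6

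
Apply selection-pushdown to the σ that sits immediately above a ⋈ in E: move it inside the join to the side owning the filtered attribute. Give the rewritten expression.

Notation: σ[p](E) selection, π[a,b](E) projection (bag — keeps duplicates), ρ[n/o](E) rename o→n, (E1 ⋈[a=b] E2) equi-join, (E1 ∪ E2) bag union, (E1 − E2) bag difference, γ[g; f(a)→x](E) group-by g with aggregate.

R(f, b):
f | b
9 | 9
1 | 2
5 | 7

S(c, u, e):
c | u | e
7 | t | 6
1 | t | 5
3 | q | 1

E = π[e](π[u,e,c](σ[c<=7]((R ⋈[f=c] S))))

σ filters on c, owned by the right side.
E' = π[e](π[u,e,c]((R ⋈[f=c] σ[c<=7](S))))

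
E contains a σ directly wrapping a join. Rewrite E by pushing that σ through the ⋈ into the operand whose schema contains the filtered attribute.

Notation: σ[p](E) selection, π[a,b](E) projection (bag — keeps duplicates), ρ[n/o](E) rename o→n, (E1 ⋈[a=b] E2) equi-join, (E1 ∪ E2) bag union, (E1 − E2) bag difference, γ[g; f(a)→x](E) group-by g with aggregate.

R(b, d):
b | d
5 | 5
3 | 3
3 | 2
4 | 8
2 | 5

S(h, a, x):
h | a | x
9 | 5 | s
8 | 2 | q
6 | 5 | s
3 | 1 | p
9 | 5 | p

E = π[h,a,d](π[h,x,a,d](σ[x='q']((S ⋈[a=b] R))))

σ filters on x, owned by the left side.
E' = π[h,a,d](π[h,x,a,d]((σ[x='q'](S) ⋈[a=b] R)))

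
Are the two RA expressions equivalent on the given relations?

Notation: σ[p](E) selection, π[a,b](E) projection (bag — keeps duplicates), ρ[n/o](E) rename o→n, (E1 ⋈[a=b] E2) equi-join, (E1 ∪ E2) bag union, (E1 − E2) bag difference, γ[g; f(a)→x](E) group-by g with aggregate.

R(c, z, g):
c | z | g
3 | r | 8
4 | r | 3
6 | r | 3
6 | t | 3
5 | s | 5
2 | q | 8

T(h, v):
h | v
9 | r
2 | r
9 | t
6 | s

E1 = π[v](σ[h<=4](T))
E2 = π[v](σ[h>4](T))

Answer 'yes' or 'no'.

E1 stepwise |·|:
  T → 4
  σ[h<=4](T) → 1
  π[v](σ[h<=4](T)) → 1
E2 stepwise |·|:
  T → 4
  σ[h>4](T) → 3
  π[v](σ[h>4](T)) → 3

E1 result:
v
r
E2 result:
v
r
s
t
Witness: ('t',) appears 0× in E1 but 1× in E2.

no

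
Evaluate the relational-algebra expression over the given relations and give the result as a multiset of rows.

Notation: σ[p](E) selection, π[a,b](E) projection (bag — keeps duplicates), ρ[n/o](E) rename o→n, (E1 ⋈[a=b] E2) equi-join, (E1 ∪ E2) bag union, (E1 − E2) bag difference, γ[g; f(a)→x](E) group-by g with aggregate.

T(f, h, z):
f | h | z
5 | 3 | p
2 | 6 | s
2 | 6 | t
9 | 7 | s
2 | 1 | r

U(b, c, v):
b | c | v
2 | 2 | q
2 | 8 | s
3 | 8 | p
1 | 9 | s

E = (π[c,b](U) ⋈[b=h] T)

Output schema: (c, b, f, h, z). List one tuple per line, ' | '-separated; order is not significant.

Per-node cardinality:
  U → 4
  π[c,b](U) → 4
  T → 5
  (π[c,b](U) ⋈[b=h] T) → 2

== RESULT ==
c | b | f | h | z
8 | 3 | 5 | 3 | p
9 | 1 | 2 | 1 | r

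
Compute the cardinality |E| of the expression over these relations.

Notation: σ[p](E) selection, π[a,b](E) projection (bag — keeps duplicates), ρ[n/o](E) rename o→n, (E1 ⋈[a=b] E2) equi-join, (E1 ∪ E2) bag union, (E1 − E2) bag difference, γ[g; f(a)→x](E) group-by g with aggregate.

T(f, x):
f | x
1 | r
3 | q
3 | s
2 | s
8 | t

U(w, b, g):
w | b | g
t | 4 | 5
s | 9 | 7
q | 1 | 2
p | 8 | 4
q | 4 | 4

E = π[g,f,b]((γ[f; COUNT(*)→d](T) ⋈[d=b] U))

Per-node cardinality:
  T → 5
  γ[f; COUNT(*)→d](T) → 4
  U → 5
  (γ[f; COUNT(*)→d](T) ⋈[d=b] U) → 3
  π[g,f,b]((γ[f; COUNT(*)→d](T) ⋈[d=b] U)) → 3

|E| = 3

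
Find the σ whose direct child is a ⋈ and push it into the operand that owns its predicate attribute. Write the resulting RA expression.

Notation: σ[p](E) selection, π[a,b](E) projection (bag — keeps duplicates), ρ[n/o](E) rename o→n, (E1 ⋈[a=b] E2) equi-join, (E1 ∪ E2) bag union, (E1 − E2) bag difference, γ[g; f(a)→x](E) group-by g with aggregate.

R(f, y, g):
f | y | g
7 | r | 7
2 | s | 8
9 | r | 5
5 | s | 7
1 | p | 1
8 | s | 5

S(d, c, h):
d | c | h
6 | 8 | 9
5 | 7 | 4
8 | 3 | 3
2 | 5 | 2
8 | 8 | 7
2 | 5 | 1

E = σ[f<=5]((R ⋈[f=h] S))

σ filters on f, owned by the left side.
E' = (σ[f<=5](R) ⋈[f=h] S)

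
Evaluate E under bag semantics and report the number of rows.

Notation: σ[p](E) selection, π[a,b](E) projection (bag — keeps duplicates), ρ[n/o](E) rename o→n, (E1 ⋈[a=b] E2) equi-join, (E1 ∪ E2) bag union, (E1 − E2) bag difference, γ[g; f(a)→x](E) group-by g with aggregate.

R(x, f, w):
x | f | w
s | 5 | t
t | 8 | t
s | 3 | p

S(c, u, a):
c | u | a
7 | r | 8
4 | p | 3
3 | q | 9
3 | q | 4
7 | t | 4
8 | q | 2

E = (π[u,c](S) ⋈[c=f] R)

Per-node cardinality:
  S → 6
  π[u,c](S) → 6
  R → 3
  (π[u,c](S) ⋈[c=f] R) → 3

|E| = 3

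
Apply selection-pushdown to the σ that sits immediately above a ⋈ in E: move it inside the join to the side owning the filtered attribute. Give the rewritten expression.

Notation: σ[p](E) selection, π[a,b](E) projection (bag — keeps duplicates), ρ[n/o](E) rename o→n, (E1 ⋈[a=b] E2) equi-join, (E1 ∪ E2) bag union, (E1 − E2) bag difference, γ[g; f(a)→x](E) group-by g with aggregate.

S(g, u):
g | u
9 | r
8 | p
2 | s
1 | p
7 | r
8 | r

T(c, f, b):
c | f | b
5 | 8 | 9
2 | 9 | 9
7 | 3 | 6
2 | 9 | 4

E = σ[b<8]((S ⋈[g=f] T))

σ filters on b, owned by the right side.
E' = (S ⋈[g=f] σ[b<8](T))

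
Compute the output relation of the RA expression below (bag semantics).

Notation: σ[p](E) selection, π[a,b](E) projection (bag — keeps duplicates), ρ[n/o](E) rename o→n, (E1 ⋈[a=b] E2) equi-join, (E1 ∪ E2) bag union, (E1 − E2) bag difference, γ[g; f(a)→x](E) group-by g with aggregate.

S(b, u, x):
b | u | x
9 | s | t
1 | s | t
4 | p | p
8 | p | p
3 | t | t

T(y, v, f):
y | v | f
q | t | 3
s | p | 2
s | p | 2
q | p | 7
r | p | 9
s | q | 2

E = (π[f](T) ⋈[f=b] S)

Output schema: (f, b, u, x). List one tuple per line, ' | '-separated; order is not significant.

Subexpression sizes:
  T → 6
  π[f](T) → 6
  S → 5
  (π[f](T) ⋈[f=b] S) → 2

== RESULT ==
f | b | u | x
3 | 3 | t | t
9 | 9 | s | t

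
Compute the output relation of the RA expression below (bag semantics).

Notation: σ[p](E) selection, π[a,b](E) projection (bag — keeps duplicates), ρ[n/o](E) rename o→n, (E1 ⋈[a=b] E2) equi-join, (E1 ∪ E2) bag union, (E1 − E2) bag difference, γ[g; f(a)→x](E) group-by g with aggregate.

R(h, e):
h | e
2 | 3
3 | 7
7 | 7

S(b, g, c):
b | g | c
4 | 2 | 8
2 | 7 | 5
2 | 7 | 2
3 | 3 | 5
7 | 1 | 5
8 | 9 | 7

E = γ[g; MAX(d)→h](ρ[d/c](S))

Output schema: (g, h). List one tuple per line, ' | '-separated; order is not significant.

Subexpression sizes:
  S → 6
  ρ[d/c](S) → 6
  γ[g; MAX(d)→h](ρ[d/c](S)) → 5

== RESULT ==
g | h
1 | 5
2 | 8
3 | 5
7 | 5
9 | 7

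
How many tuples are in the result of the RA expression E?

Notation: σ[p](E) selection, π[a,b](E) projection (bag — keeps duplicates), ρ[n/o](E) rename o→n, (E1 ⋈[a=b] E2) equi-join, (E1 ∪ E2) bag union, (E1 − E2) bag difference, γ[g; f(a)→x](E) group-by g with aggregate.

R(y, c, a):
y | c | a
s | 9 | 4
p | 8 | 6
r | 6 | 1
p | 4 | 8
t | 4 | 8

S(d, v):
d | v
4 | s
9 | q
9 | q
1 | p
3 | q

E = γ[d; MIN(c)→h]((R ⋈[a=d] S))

Subexpression sizes:
  R → 5
  S → 5
  (R ⋈[a=d] S) → 2
  γ[d; MIN(c)→h]((R ⋈[a=d] S)) → 2

|E| = 2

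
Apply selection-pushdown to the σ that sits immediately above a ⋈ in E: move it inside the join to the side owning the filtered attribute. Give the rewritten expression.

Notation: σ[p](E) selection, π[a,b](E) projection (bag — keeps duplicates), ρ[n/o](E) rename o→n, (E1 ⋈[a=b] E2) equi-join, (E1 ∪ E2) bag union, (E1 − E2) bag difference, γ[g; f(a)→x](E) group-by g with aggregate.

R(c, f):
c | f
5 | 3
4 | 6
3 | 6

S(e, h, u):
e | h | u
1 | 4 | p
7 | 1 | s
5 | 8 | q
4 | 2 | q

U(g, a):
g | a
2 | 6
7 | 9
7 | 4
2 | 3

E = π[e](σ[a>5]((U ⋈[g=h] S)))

σ filters on a, owned by the left side.
E' = π[e]((σ[a>5](U) ⋈[g=h] S))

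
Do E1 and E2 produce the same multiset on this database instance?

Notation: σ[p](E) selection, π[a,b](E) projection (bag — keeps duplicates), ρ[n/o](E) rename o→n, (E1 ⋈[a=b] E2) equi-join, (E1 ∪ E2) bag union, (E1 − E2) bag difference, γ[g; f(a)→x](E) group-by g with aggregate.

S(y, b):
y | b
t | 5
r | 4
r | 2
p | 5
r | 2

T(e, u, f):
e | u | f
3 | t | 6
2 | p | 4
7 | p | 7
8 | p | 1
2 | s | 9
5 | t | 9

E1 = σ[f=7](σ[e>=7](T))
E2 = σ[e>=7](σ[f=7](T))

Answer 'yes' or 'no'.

E1 per-node cardinality:
  T → 6
  σ[e>=7](T) → 2
  σ[f=7](σ[e>=7](T)) → 1
E2 per-node cardinality:
  T → 6
  σ[f=7](T) → 1
  σ[e>=7](σ[f=7](T)) → 1

E1 and E2 produce the same multiset:
e | u | f
7 | p | 7

yes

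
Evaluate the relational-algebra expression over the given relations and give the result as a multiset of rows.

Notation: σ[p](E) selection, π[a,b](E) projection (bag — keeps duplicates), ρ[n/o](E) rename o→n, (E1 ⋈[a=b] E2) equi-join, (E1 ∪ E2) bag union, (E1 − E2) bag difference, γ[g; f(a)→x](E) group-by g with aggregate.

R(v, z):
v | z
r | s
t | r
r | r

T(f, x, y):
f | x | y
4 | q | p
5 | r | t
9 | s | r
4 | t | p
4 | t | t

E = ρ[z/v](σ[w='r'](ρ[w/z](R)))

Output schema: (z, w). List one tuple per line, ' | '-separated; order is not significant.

Subexpression sizes:
  R → 3
  ρ[w/z](R) → 3
  σ[w='r'](ρ[w/z](R)) → 2
  ρ[z/v](σ[w='r'](ρ[w/z](R))) → 2

== RESULT ==
z | w
r | r
t | r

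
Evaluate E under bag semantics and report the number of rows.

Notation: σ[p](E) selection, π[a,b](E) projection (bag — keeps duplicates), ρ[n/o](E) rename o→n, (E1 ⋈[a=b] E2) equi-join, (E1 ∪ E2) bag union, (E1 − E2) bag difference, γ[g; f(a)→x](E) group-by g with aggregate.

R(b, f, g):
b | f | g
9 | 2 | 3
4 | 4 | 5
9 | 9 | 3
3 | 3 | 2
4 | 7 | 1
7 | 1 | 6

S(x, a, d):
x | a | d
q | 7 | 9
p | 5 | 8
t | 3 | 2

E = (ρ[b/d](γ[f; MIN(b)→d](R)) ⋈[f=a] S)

Stepwise |·|:
  R → 6
  γ[f; MIN(b)→d](R) → 6
  ρ[b/d](γ[f; MIN(b)→d](R)) → 6
  S → 3
  (ρ[b/d](γ[f; MIN(b)→d](R)) ⋈[f=a] S) → 2

|E| = 2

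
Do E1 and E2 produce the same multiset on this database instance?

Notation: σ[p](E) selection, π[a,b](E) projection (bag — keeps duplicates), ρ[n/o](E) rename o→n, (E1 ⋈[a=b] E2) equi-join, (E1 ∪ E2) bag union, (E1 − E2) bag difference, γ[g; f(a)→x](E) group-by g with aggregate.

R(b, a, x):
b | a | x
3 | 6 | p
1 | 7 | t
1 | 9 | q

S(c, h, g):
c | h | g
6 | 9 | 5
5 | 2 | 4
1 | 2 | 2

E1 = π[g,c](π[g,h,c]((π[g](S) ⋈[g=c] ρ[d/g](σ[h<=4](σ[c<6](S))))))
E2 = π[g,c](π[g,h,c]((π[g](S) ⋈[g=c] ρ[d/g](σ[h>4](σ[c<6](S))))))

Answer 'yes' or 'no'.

E1 stepwise |·|:
  S → 3
  π[g](S) → 3
  S → 3
  σ[c<6](S) → 2
  σ[h<=4](σ[c<6](S)) → 2
  ρ[d/g](σ[h<=4](σ[c<6](S))) → 2
  (π[g](S) ⋈[g=c] ρ[d/g](σ[h<=4](σ[c<6](S)))) → 1
  π[g,h,c]((π[g](S) ⋈[g=c] ρ[d/g](σ[h<=4](σ[c<6](S))))) → 1
  π[g,c](π[g,h,c]((π[g](S) ⋈[g=c] ρ[d/g](σ[h<=4](σ[c<6](S)))))) → 1
E2 stepwise |·|:
  S → 3
  π[g](S) → 3
  S → 3
  σ[c<6](S) → 2
  σ[h>4](σ[c<6](S)) → 0
  ρ[d/g](σ[h>4](σ[c<6](S))) → 0
  (π[g](S) ⋈[g=c] ρ[d/g](σ[h>4](σ[c<6](S)))) → 0
  π[g,h,c]((π[g](S) ⋈[g=c] ρ[d/g](σ[h>4](σ[c<6](S))))) → 0
  π[g,c](π[g,h,c]((π[g](S) ⋈[g=c] ρ[d/g](σ[h>4](σ[c<6](S)))))) → 0

E1 result:
g | c
5 | 5
E2 result:
g | c
(0 rows)
Witness: (5, 5) appears 1× in E1 but 0× in E2.

no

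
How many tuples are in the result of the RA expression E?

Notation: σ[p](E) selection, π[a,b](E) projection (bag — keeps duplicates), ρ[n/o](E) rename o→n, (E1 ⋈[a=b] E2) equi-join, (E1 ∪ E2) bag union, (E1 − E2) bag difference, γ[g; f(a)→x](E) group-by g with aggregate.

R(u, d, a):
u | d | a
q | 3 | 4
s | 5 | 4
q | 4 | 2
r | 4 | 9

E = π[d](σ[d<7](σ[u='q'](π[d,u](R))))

Stepwise |·|:
  R → 4
  π[d,u](R) → 4
  σ[u='q'](π[d,u](R)) → 2
  σ[d<7](σ[u='q'](π[d,u](R))) → 2
  π[d](σ[d<7](σ[u='q'](π[d,u](R)))) → 2

|E| = 2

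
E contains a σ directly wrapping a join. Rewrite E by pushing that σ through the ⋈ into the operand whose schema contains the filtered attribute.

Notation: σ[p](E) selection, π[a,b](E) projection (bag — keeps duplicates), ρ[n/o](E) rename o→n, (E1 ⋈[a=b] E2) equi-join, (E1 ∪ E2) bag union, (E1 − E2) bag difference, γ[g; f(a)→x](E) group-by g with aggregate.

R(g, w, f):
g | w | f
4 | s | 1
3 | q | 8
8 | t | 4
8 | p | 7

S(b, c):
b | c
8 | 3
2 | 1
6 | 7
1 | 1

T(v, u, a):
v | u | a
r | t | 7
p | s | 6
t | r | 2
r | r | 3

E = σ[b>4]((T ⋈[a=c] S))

σ filters on b, owned by the right side.
E' = (T ⋈[a=c] σ[b>4](S))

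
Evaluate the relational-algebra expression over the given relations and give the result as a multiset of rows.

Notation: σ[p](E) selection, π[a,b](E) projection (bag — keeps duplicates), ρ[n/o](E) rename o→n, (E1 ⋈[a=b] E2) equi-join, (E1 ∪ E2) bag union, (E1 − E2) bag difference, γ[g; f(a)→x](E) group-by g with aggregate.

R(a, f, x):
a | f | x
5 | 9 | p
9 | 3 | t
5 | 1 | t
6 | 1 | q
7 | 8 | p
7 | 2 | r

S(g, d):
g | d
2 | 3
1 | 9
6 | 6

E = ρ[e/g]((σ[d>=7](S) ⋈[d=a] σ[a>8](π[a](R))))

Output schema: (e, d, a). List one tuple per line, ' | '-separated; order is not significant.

Subexpression sizes:
  S → 3
  σ[d>=7](S) → 1
  R → 6
  π[a](R) → 6
  σ[a>8](π[a](R)) → 1
  (σ[d>=7](S) ⋈[d=a] σ[a>8](π[a](R))) → 1
  ρ[e/g]((σ[d>=7](S) ⋈[d=a] σ[a>8](π[a](R)))) → 1

== RESULT ==
e | d | a
1 | 9 | 9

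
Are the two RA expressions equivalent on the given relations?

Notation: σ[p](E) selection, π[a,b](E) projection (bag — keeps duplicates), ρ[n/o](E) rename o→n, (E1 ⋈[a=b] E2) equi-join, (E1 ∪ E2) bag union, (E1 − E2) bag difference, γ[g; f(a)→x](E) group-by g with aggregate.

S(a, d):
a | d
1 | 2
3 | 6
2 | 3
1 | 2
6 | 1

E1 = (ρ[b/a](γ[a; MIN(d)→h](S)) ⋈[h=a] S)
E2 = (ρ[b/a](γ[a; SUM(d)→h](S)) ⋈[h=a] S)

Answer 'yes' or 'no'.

E1 subexpression sizes:
  S → 5
  γ[a; MIN(d)→h](S) → 4
  ρ[b/a](γ[a; MIN(d)→h](S)) → 4
  S → 5
  (ρ[b/a](γ[a; MIN(d)→h](S)) ⋈[h=a] S) → 5
E2 subexpression sizes:
  S → 5
  γ[a; SUM(d)→h](S) → 4
  ρ[b/a](γ[a; SUM(d)→h](S)) → 4
  S → 5
  (ρ[b/a](γ[a; SUM(d)→h](S)) ⋈[h=a] S) → 4

E1 result:
b | h | a | d
1 | 2 | 2 | 3
2 | 3 | 3 | 6
3 | 6 | 6 | 1
6 | 1 | 1 | 2
6 | 1 | 1 | 2
E2 result:
b | h | a | d
2 | 3 | 3 | 6
3 | 6 | 6 | 1
6 | 1 | 1 | 2
6 | 1 | 1 | 2
Witness: (1, 2, 2, 3) appears 1× in E1 but 0× in E2.

no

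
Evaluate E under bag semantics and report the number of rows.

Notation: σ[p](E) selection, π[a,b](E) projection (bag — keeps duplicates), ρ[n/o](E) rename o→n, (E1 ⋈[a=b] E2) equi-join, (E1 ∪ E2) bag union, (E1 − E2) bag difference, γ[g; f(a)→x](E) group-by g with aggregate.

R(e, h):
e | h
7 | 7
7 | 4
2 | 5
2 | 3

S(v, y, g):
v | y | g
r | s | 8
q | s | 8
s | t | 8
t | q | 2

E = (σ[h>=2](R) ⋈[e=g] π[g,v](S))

Subexpression sizes:
  R → 4
  σ[h>=2](R) → 4
  S → 4
  π[g,v](S) → 4
  (σ[h>=2](R) ⋈[e=g] π[g,v](S)) → 2

|E| = 2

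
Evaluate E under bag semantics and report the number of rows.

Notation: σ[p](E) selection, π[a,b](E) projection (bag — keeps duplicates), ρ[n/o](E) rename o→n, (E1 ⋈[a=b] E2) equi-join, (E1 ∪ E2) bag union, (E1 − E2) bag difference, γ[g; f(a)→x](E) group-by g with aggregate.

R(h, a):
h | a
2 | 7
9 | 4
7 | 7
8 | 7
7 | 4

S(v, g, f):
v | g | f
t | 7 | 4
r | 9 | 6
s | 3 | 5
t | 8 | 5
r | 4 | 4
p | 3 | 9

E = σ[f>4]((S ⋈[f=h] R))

Row counts bottom-up:
  S → 6
  R → 5
  (S ⋈[f=h] R) → 1
  σ[f>4]((S ⋈[f=h] R)) → 1

|E| = 1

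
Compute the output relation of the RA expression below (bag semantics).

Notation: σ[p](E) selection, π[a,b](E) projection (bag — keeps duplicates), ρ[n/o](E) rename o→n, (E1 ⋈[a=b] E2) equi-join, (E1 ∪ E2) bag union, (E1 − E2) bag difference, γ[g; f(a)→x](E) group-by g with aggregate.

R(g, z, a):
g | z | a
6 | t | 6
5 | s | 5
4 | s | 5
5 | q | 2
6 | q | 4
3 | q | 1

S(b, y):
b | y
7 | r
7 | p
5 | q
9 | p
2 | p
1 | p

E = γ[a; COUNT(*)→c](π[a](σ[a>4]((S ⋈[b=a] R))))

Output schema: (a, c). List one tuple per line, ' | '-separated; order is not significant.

Row counts bottom-up:
  S → 6
  R → 6
  (S ⋈[b=a] R) → 4
  σ[a>4]((S ⋈[b=a] R)) → 2
  π[a](σ[a>4]((S ⋈[b=a] R))) → 2
  γ[a; COUNT(*)→c](π[a](σ[a>4]((S ⋈[b=a] R)))) → 1

== RESULT ==
a | c
5 | 2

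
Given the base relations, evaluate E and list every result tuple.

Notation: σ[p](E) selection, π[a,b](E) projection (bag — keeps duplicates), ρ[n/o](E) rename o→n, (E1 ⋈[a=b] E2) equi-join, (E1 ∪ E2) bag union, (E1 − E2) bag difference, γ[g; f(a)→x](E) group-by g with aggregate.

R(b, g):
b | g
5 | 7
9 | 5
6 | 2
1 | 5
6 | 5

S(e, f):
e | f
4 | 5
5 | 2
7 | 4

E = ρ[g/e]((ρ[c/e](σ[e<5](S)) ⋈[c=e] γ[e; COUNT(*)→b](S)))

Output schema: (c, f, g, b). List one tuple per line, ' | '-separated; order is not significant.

Row counts bottom-up:
  S → 3
  σ[e<5](S) → 1
  ρ[c/e](σ[e<5](S)) → 1
  S → 3
  γ[e; COUNT(*)→b](S) → 3
  (ρ[c/e](σ[e<5](S)) ⋈[c=e] γ[e; COUNT(*)→b](S)) → 1
  ρ[g/e]((ρ[c/e](σ[e<5](S)) ⋈[c=e] γ[e; COUNT(*)→b](S))) → 1

== RESULT ==
c | f | g | b
4 | 5 | 4 | 1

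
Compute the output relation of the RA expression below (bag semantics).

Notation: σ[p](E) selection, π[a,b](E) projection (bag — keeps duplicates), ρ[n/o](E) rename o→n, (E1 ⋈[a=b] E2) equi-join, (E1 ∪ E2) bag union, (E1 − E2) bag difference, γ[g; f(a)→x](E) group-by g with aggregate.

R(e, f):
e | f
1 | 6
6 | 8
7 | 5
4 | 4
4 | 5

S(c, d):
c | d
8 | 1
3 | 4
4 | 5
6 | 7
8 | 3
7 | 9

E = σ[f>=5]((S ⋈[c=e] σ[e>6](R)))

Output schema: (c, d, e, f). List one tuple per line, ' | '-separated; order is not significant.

Subexpression sizes:
  S → 6
  R → 5
  σ[e>6](R) → 1
  (S ⋈[c=e] σ[e>6](R)) → 1
  σ[f>=5]((S ⋈[c=e] σ[e>6](R))) → 1

== RESULT ==
c | d | e | f
7 | 9 | 7 | 5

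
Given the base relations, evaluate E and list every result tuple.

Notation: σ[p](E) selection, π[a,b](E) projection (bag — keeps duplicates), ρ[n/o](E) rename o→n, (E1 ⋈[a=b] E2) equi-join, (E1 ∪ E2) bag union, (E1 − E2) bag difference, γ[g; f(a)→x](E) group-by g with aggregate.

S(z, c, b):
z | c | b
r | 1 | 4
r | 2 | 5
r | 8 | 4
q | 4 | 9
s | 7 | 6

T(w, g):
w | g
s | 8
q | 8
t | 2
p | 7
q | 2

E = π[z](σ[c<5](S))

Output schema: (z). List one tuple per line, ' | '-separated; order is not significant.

Stepwise |·|:
  S → 5
  σ[c<5](S) → 3
  π[z](σ[c<5](S)) → 3

== RESULT ==
z
q
r
r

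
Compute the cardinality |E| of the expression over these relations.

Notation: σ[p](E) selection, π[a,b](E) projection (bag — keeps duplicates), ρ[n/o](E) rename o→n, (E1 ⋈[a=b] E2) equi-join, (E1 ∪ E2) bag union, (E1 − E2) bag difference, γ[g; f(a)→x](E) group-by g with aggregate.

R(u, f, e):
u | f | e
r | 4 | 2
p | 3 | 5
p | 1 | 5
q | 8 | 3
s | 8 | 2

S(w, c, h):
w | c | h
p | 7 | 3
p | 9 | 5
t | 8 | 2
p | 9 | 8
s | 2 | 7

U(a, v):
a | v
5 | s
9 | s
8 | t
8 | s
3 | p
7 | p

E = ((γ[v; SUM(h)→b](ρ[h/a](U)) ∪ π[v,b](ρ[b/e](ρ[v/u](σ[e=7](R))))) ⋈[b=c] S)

Per-node cardinality:
  U → 6
  ρ[h/a](U) → 6
  γ[v; SUM(h)→b](ρ[h/a](U)) → 3
  R → 5
  σ[e=7](R) → 0
  ρ[v/u](σ[e=7](R)) → 0
  ρ[b/e](ρ[v/u](σ[e=7](R))) → 0
  π[v,b](ρ[b/e](ρ[v/u](σ[e=7](R)))) → 0
  (γ[v; SUM(h)→b](ρ[h/a](U)) ∪ π[v,b](ρ[b/e](ρ[v/u](σ[e=7](R))))) → 3
  S → 5
  ((γ[v; SUM(h)→b](ρ[h/a](U)) ∪ π[v,b](ρ[b/e](ρ[v/u](σ[e=7](R))))) ⋈[b=c] S) → 1

|E| = 1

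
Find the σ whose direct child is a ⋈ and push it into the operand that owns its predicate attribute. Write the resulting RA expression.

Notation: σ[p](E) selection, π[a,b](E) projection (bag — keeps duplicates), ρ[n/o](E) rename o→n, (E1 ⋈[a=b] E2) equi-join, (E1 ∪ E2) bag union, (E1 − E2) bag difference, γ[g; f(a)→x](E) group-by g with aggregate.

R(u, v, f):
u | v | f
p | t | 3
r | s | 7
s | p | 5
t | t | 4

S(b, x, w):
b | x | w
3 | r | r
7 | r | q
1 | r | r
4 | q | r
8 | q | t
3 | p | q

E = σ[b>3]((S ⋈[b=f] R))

σ filters on b, owned by the left side.
E' = (σ[b>3](S) ⋈[b=f] R)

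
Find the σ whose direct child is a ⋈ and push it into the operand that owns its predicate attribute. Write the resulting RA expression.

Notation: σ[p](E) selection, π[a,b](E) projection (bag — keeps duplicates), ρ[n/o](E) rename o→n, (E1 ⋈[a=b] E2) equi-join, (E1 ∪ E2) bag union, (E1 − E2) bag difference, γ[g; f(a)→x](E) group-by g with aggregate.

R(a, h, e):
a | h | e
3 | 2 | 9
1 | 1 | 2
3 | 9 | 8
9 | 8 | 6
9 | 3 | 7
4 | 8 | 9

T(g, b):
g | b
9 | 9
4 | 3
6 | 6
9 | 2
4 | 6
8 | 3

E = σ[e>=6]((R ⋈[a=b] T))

σ filters on e, owned by the left side.
E' = (σ[e>=6](R) ⋈[a=b] T)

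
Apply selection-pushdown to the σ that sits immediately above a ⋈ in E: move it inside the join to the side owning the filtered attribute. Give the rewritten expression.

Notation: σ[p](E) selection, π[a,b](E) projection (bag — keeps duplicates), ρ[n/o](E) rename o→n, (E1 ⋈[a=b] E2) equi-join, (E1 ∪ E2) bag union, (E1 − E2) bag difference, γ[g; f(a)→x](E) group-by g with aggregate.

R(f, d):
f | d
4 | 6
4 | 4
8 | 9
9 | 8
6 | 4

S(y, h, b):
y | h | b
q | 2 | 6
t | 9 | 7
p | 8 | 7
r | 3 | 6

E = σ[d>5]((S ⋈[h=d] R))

σ filters on d, owned by the right side.
E' = (S ⋈[h=d] σ[d>5](R))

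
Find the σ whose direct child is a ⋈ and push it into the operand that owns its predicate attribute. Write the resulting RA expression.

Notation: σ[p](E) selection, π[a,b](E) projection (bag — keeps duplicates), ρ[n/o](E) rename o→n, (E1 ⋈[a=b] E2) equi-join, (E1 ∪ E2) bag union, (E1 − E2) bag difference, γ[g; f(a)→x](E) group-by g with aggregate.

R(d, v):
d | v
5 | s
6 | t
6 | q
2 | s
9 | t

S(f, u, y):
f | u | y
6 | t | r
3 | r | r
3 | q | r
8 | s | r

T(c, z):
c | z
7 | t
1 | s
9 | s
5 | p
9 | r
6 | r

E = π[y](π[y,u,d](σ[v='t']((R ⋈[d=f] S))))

σ filters on v, owned by the left side.
E' = π[y](π[y,u,d]((σ[v='t'](R) ⋈[d=f] S)))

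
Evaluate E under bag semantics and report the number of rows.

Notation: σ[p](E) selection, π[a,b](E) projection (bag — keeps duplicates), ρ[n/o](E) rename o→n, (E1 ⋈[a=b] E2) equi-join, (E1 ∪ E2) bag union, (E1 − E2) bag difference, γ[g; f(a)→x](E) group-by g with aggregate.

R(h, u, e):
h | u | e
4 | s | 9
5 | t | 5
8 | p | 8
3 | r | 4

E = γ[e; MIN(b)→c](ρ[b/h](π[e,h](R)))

Stepwise |·|:
  R → 4
  π[e,h](R) → 4
  ρ[b/h](π[e,h](R)) → 4
  γ[e; MIN(b)→c](ρ[b/h](π[e,h](R))) → 4

|E| = 4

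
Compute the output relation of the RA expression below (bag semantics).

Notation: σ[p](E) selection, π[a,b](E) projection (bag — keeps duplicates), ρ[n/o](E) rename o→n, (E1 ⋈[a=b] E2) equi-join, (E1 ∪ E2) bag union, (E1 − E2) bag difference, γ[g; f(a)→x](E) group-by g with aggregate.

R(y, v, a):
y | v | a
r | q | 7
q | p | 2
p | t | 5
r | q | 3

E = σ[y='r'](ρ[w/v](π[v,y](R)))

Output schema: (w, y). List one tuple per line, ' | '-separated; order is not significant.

Stepwise |·|:
  R → 4
  π[v,y](R) → 4
  ρ[w/v](π[v,y](R)) → 4
  σ[y='r'](ρ[w/v](π[v,y](R))) → 2

== RESULT ==
w | y
q | r
q | r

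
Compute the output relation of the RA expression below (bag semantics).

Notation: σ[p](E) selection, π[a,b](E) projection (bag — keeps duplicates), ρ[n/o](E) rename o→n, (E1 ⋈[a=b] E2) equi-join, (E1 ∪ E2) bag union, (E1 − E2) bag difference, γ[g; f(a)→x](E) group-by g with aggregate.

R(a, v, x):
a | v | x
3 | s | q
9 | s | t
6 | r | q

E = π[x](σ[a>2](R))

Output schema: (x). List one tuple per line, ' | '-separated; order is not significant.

Row counts bottom-up:
  R → 3
  σ[a>2](R) → 3
  π[x](σ[a>2](R)) → 3

== RESULT ==
x
q
q
t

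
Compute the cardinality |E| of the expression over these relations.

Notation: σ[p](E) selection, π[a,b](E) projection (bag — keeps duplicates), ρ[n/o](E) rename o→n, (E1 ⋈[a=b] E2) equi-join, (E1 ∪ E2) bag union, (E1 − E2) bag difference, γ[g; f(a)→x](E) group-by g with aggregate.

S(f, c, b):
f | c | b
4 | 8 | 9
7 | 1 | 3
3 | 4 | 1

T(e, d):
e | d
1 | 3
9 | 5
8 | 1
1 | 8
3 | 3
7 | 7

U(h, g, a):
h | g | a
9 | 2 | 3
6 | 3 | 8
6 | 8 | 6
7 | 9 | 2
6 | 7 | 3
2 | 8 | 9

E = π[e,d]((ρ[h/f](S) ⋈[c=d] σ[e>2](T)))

Subexpression sizes:
  S → 3
  ρ[h/f](S) → 3
  T → 6
  σ[e>2](T) → 4
  (ρ[h/f](S) ⋈[c=d] σ[e>2](T)) → 1
  π[e,d]((ρ[h/f](S) ⋈[c=d] σ[e>2](T))) → 1

|E| = 1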